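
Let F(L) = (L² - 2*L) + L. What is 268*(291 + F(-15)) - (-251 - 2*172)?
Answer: 142903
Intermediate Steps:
F(L) = L² - L
268*(291 + F(-15)) - (-251 - 2*172) = 268*(291 - 15*(-1 - 15)) - (-251 - 2*172) = 268*(291 - 15*(-16)) - (-251 - 344) = 268*(291 + 240) - 1*(-595) = 268*531 + 595 = 142308 + 595 = 142903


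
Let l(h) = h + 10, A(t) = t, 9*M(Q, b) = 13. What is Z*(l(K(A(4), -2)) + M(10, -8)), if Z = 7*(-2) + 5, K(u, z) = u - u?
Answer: -103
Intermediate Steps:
M(Q, b) = 13/9 (M(Q, b) = (⅑)*13 = 13/9)
K(u, z) = 0
l(h) = 10 + h
Z = -9 (Z = -14 + 5 = -9)
Z*(l(K(A(4), -2)) + M(10, -8)) = -9*((10 + 0) + 13/9) = -9*(10 + 13/9) = -9*103/9 = -103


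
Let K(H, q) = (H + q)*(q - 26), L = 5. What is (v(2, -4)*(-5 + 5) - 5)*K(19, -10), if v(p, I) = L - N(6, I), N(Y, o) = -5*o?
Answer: 1620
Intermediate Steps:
v(p, I) = 5 + 5*I (v(p, I) = 5 - (-5)*I = 5 + 5*I)
K(H, q) = (-26 + q)*(H + q) (K(H, q) = (H + q)*(-26 + q) = (-26 + q)*(H + q))
(v(2, -4)*(-5 + 5) - 5)*K(19, -10) = ((5 + 5*(-4))*(-5 + 5) - 5)*((-10)**2 - 26*19 - 26*(-10) + 19*(-10)) = ((5 - 20)*0 - 5)*(100 - 494 + 260 - 190) = (-15*0 - 5)*(-324) = (0 - 5)*(-324) = -5*(-324) = 1620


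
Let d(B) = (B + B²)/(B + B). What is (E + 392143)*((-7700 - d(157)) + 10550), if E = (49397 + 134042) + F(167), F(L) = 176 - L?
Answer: 1594962661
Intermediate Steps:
d(B) = (B + B²)/(2*B) (d(B) = (B + B²)/((2*B)) = (B + B²)*(1/(2*B)) = (B + B²)/(2*B))
E = 183448 (E = (49397 + 134042) + (176 - 1*167) = 183439 + (176 - 167) = 183439 + 9 = 183448)
(E + 392143)*((-7700 - d(157)) + 10550) = (183448 + 392143)*((-7700 - (½ + (½)*157)) + 10550) = 575591*((-7700 - (½ + 157/2)) + 10550) = 575591*((-7700 - 1*79) + 10550) = 575591*((-7700 - 79) + 10550) = 575591*(-7779 + 10550) = 575591*2771 = 1594962661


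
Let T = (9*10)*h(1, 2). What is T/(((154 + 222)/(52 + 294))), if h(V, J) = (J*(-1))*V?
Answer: -7785/47 ≈ -165.64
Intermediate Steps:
h(V, J) = -J*V (h(V, J) = (-J)*V = -J*V)
T = -180 (T = (9*10)*(-1*2*1) = 90*(-2) = -180)
T/(((154 + 222)/(52 + 294))) = -180*(52 + 294)/(154 + 222) = -180/(376/346) = -180/(376*(1/346)) = -180/188/173 = -180*173/188 = -7785/47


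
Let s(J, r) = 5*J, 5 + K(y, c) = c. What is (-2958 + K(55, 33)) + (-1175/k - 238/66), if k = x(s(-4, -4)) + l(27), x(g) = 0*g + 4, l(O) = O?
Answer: -3039854/1023 ≈ -2971.5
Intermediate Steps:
K(y, c) = -5 + c
x(g) = 4 (x(g) = 0 + 4 = 4)
k = 31 (k = 4 + 27 = 31)
(-2958 + K(55, 33)) + (-1175/k - 238/66) = (-2958 + (-5 + 33)) + (-1175/31 - 238/66) = (-2958 + 28) + (-1175*1/31 - 238*1/66) = -2930 + (-1175/31 - 119/33) = -2930 - 42464/1023 = -3039854/1023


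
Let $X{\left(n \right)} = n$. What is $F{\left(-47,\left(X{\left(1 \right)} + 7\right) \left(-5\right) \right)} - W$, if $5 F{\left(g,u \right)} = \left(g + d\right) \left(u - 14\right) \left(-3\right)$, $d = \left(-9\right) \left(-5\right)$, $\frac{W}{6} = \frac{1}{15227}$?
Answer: $- \frac{4933578}{76135} \approx -64.8$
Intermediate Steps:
$W = \frac{6}{15227} \approx 0.00039404$
$d = 45$
$F{\left(g,u \right)} = - \frac{3 \left(-14 + u\right) \left(45 + g\right)}{5}$ ($F{\left(g,u \right)} = \frac{\left(g + 45\right) \left(u - 14\right) \left(-3\right)}{5} = \frac{\left(45 + g\right) \left(-14 + u\right) \left(-3\right)}{5} = \frac{\left(-14 + u\right) \left(45 + g\right) \left(-3\right)}{5} = \frac{\left(-3\right) \left(-14 + u\right) \left(45 + g\right)}{5} = - \frac{3 \left(-14 + u\right) \left(45 + g\right)}{5}$)
$F{\left(-47,\left(X{\left(1 \right)} + 7\right) \left(-5\right) \right)} - W = \left(378 - 27 \left(1 + 7\right) \left(-5\right) + \frac{42}{5} \left(-47\right) - - \frac{141 \left(1 + 7\right) \left(-5\right)}{5}\right) - \frac{6}{15227} = \left(378 - 27 \cdot 8 \left(-5\right) - \frac{1974}{5} - - \frac{141 \cdot 8 \left(-5\right)}{5}\right) - \frac{6}{15227} = \left(378 - -1080 - \frac{1974}{5} - \left(- \frac{141}{5}\right) \left(-40\right)\right) - \frac{6}{15227} = \left(378 + 1080 - \frac{1974}{5} - 1128\right) - \frac{6}{15227} = - \frac{324}{5} - \frac{6}{15227} = - \frac{4933578}{76135}$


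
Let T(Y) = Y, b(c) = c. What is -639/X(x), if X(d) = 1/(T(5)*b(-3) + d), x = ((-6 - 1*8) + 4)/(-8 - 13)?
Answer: 64965/7 ≈ 9280.7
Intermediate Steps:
x = 10/21 (x = ((-6 - 8) + 4)/(-21) = (-14 + 4)*(-1/21) = -10*(-1/21) = 10/21 ≈ 0.47619)
X(d) = 1/(-15 + d) (X(d) = 1/(5*(-3) + d) = 1/(-15 + d))
-639/X(x) = -639/(1/(-15 + 10/21)) = -639/(1/(-305/21)) = -639/(-21/305) = -639*(-305/21) = 64965/7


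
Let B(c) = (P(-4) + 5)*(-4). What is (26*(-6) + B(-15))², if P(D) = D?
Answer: 25600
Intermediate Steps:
B(c) = -4 (B(c) = (-4 + 5)*(-4) = 1*(-4) = -4)
(26*(-6) + B(-15))² = (26*(-6) - 4)² = (-156 - 4)² = (-160)² = 25600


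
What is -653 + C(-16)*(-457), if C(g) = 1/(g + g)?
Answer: -20439/32 ≈ -638.72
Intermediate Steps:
C(g) = 1/(2*g)
-653 + C(-16)*(-457) = -653 + ((½)/(-16))*(-457) = -653 + ((½)*(-1/16))*(-457) = -653 - 1/32*(-457) = -653 + 457/32 = -20439/32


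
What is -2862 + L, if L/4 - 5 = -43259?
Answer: -175878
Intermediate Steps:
L = -173016 (L = 20 + 4*(-43259) = 20 - 173036 = -173016)
-2862 + L = -2862 - 173016 = -175878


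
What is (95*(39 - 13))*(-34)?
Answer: -83980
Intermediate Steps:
(95*(39 - 13))*(-34) = (95*26)*(-34) = 2470*(-34) = -83980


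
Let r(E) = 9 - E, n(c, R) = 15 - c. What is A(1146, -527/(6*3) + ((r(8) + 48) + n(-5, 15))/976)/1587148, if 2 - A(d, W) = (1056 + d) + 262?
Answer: -1231/793574 ≈ -0.0015512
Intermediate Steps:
A(d, W) = -1316 - d (A(d, W) = 2 - ((1056 + d) + 262) = 2 - (1318 + d) = 2 + (-1318 - d) = -1316 - d)
A(1146, -527/(6*3) + ((r(8) + 48) + n(-5, 15))/976)/1587148 = (-1316 - 1*1146)/1587148 = (-1316 - 1146)*(1/1587148) = -2462*1/1587148 = -1231/793574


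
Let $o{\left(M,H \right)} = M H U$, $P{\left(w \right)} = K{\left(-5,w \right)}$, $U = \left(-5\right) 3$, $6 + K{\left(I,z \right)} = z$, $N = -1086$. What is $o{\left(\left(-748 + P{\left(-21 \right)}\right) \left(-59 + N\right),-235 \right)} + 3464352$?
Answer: $3131461227$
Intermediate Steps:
$K{\left(I,z \right)} = -6 + z$
$U = -15$
$P{\left(w \right)} = -6 + w$
$o{\left(M,H \right)} = - 15 H M$ ($o{\left(M,H \right)} = M H \left(-15\right) = H M \left(-15\right) = - 15 H M$)
$o{\left(\left(-748 + P{\left(-21 \right)}\right) \left(-59 + N\right),-235 \right)} + 3464352 = \left(-15\right) \left(-235\right) \left(-748 - 27\right) \left(-59 - 1086\right) + 3464352 = \left(-15\right) \left(-235\right) \left(-748 - 27\right) \left(-1145\right) + 3464352 = \left(-15\right) \left(-235\right) \left(\left(-775\right) \left(-1145\right)\right) + 3464352 = \left(-15\right) \left(-235\right) 887375 + 3464352 = 3127996875 + 3464352 = 3131461227$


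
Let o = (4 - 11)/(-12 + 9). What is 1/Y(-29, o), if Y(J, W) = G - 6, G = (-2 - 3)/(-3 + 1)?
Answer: -2/7 ≈ -0.28571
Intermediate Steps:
o = 7/3 (o = -7/(-3) = -7*(-⅓) = 7/3 ≈ 2.3333)
G = 5/2 (G = -5/(-2) = -5*(-½) = 5/2 ≈ 2.5000)
Y(J, W) = -7/2 (Y(J, W) = 5/2 - 6 = -7/2)
1/Y(-29, o) = 1/(-7/2) = -2/7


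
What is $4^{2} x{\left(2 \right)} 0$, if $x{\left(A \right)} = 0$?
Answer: $0$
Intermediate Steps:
$4^{2} x{\left(2 \right)} 0 = 4^{2} \cdot 0 \cdot 0 = 16 \cdot 0 \cdot 0 = 0 \cdot 0 = 0$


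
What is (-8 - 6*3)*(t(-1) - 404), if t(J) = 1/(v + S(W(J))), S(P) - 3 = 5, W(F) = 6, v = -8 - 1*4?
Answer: 21021/2 ≈ 10511.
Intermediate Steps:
v = -12 (v = -8 - 4 = -12)
S(P) = 8 (S(P) = 3 + 5 = 8)
t(J) = -1/4 (t(J) = 1/(-12 + 8) = 1/(-4) = -1/4)
(-8 - 6*3)*(t(-1) - 404) = (-8 - 6*3)*(-1/4 - 404) = (-8 - 18)*(-1617/4) = -26*(-1617/4) = 21021/2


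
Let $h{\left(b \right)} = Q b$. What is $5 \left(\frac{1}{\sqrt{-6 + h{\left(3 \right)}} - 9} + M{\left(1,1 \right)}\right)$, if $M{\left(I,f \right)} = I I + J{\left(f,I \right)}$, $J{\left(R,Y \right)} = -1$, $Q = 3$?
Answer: $- \frac{15}{26} - \frac{5 \sqrt{3}}{78} \approx -0.68795$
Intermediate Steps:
$h{\left(b \right)} = 3 b$
$M{\left(I,f \right)} = -1 + I^{2}$ ($M{\left(I,f \right)} = I I - 1 = I^{2} - 1 = -1 + I^{2}$)
$5 \left(\frac{1}{\sqrt{-6 + h{\left(3 \right)}} - 9} + M{\left(1,1 \right)}\right) = 5 \left(\frac{1}{\sqrt{-6 + 3 \cdot 3} - 9} - \left(1 - 1^{2}\right)\right) = 5 \left(\frac{1}{\sqrt{-6 + 9} - 9} + \left(-1 + 1\right)\right) = 5 \left(\frac{1}{\sqrt{3} - 9} + 0\right) = 5 \left(\frac{1}{-9 + \sqrt{3}} + 0\right) = \frac{5}{-9 + \sqrt{3}}$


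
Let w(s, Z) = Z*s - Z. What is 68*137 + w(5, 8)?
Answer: 9348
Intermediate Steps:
w(s, Z) = -Z + Z*s
68*137 + w(5, 8) = 68*137 + 8*(-1 + 5) = 9316 + 8*4 = 9316 + 32 = 9348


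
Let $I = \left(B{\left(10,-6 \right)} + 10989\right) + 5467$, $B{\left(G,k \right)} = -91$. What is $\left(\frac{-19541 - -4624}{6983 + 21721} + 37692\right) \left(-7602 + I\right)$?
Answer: $\frac{137400823877}{416} \approx 3.3029 \cdot 10^{8}$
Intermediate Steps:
$I = 16365$ ($I = \left(-91 + 10989\right) + 5467 = 10898 + 5467 = 16365$)
$\left(\frac{-19541 - -4624}{6983 + 21721} + 37692\right) \left(-7602 + I\right) = \left(\frac{-19541 - -4624}{6983 + 21721} + 37692\right) \left(-7602 + 16365\right) = \left(\frac{-19541 + \left(-2230 + 6854\right)}{28704} + 37692\right) 8763 = \left(\left(-19541 + 4624\right) \frac{1}{28704} + 37692\right) 8763 = \left(\left(-14917\right) \frac{1}{28704} + 37692\right) 8763 = \left(- \frac{14917}{28704} + 37692\right) 8763 = \frac{1081896251}{28704} \cdot 8763 = \frac{137400823877}{416}$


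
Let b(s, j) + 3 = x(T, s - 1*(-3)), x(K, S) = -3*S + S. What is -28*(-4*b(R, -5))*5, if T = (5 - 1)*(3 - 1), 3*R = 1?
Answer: -16240/3 ≈ -5413.3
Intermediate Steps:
R = ⅓ (R = (⅓)*1 = ⅓ ≈ 0.33333)
T = 8 (T = 4*2 = 8)
x(K, S) = -2*S
b(s, j) = -9 - 2*s (b(s, j) = -3 - 2*(s - 1*(-3)) = -3 - 2*(s + 3) = -3 - 2*(3 + s) = -3 + (-6 - 2*s) = -9 - 2*s)
-28*(-4*b(R, -5))*5 = -28*(-4*(-9 - 2*⅓))*5 = -28*(-4*(-9 - ⅔))*5 = -28*(-4*(-29/3))*5 = -3248*5/3 = -28*580/3 = -16240/3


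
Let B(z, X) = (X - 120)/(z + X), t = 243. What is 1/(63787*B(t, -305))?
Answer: 62/27109475 ≈ 2.2870e-6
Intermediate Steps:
B(z, X) = (-120 + X)/(X + z)
1/(63787*B(t, -305)) = 1/(63787*(((-120 - 305)/(-305 + 243)))) = 1/(63787*((-425/(-62)))) = 1/(63787*((-1/62*(-425)))) = 1/(63787*(425/62)) = (1/63787)*(62/425) = 62/27109475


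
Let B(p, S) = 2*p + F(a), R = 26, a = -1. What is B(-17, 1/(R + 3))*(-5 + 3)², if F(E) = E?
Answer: -140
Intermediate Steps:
B(p, S) = -1 + 2*p (B(p, S) = 2*p - 1 = -1 + 2*p)
B(-17, 1/(R + 3))*(-5 + 3)² = (-1 + 2*(-17))*(-5 + 3)² = (-1 - 34)*(-2)² = -35*4 = -140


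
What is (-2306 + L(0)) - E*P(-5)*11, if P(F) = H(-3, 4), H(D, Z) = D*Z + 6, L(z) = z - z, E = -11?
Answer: -3032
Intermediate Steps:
L(z) = 0
H(D, Z) = 6 + D*Z
P(F) = -6 (P(F) = 6 - 3*4 = 6 - 12 = -6)
(-2306 + L(0)) - E*P(-5)*11 = (-2306 + 0) - (-11*(-6))*11 = -2306 - 66*11 = -2306 - 1*726 = -2306 - 726 = -3032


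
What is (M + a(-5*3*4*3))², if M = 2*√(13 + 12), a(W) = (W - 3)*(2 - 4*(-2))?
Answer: 3312400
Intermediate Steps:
a(W) = -30 + 10*W (a(W) = (-3 + W)*(2 + 8) = (-3 + W)*10 = -30 + 10*W)
M = 10 (M = 2*√25 = 2*5 = 10)
(M + a(-5*3*4*3))² = (10 + (-30 + 10*(-5*3*4*3)))² = (10 + (-30 + 10*(-60*3)))² = (10 + (-30 + 10*(-5*36)))² = (10 + (-30 + 10*(-180)))² = (10 + (-30 - 1800))² = (10 - 1830)² = (-1820)² = 3312400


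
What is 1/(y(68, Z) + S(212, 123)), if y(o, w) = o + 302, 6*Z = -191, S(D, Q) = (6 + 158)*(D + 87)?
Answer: 1/49406 ≈ 2.0240e-5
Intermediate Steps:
S(D, Q) = 14268 + 164*D (S(D, Q) = 164*(87 + D) = 14268 + 164*D)
Z = -191/6 (Z = (1/6)*(-191) = -191/6 ≈ -31.833)
y(o, w) = 302 + o
1/(y(68, Z) + S(212, 123)) = 1/((302 + 68) + (14268 + 164*212)) = 1/(370 + (14268 + 34768)) = 1/(370 + 49036) = 1/49406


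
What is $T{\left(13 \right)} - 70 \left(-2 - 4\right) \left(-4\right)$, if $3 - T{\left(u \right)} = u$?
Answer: $-1690$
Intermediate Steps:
$T{\left(u \right)} = 3 - u$
$T{\left(13 \right)} - 70 \left(-2 - 4\right) \left(-4\right) = \left(3 - 13\right) - 70 \left(-2 - 4\right) \left(-4\right) = \left(3 - 13\right) - 70 \left(\left(-6\right) \left(-4\right)\right) = -10 - 1680 = -1690$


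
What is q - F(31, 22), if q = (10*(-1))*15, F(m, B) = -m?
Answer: -119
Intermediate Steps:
q = -150 (q = -10*15 = -150)
q - F(31, 22) = -150 - (-1)*31 = -150 - 1*(-31) = -150 + 31 = -119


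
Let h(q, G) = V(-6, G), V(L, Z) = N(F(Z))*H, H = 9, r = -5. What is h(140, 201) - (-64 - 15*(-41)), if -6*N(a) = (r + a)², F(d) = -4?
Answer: -1345/2 ≈ -672.50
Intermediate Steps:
N(a) = -(-5 + a)²/6
V(L, Z) = -243/2 (V(L, Z) = -(-5 - 4)²/6*9 = -⅙*(-9)²*9 = -⅙*81*9 = -27/2*9 = -243/2)
h(q, G) = -243/2
h(140, 201) - (-64 - 15*(-41)) = -243/2 - (-64 - 15*(-41)) = -243/2 - (-64 + 615) = -243/2 - 1*551 = -243/2 - 551 = -1345/2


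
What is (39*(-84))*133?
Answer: -435708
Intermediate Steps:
(39*(-84))*133 = -3276*133 = -435708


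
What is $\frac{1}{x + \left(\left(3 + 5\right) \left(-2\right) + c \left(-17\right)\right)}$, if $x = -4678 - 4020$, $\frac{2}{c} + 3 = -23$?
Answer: $- \frac{13}{113265} \approx -0.00011478$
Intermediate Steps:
$c = - \frac{1}{13}$ ($c = \frac{2}{-3 - 23} = \frac{2}{-26} = 2 \left(- \frac{1}{26}\right) = - \frac{1}{13} \approx -0.076923$)
$x = -8698$
$\frac{1}{x + \left(\left(3 + 5\right) \left(-2\right) + c \left(-17\right)\right)} = \frac{1}{-8698 + \left(\left(3 + 5\right) \left(-2\right) - - \frac{17}{13}\right)} = \frac{1}{-8698 + \left(8 \left(-2\right) + \frac{17}{13}\right)} = \frac{1}{-8698 + \left(-16 + \frac{17}{13}\right)} = \frac{1}{-8698 - \frac{191}{13}} = \frac{1}{- \frac{113265}{13}} = - \frac{13}{113265}$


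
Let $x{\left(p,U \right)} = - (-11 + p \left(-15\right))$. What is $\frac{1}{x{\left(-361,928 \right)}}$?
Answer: $- \frac{1}{5404} \approx -0.00018505$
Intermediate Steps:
$x{\left(p,U \right)} = 11 + 15 p$ ($x{\left(p,U \right)} = - (-11 - 15 p) = 11 + 15 p$)
$\frac{1}{x{\left(-361,928 \right)}} = \frac{1}{11 + 15 \left(-361\right)} = \frac{1}{11 - 5415} = \frac{1}{-5404} = - \frac{1}{5404}$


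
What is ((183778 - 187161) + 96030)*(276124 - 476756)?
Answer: -18587952904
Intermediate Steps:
((183778 - 187161) + 96030)*(276124 - 476756) = (-3383 + 96030)*(-200632) = 92647*(-200632) = -18587952904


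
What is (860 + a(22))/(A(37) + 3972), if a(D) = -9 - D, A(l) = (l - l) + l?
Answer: 829/4009 ≈ 0.20678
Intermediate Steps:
A(l) = l (A(l) = 0 + l = l)
(860 + a(22))/(A(37) + 3972) = (860 + (-9 - 1*22))/(37 + 3972) = (860 + (-9 - 22))/4009 = (860 - 31)*(1/4009) = 829*(1/4009) = 829/4009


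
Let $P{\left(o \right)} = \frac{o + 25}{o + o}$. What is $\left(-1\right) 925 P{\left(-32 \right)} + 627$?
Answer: $\frac{33653}{64} \approx 525.83$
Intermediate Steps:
$P{\left(o \right)} = \frac{25 + o}{2 o}$
$\left(-1\right) 925 P{\left(-32 \right)} + 627 = \left(-1\right) 925 \frac{25 - 32}{2 \left(-32\right)} + 627 = - 925 \cdot \frac{1}{2} \left(- \frac{1}{32}\right) \left(-7\right) + 627 = \left(-925\right) \frac{7}{64} + 627 = - \frac{6475}{64} + 627 = \frac{33653}{64}$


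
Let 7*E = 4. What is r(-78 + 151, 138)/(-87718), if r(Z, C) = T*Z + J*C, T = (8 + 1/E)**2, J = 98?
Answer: -327417/1403488 ≈ -0.23329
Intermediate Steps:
E = 4/7 (E = (1/7)*4 = 4/7 ≈ 0.57143)
T = 1521/16 (T = (8 + 1/(4/7))**2 = (8 + 7/4)**2 = (39/4)**2 = 1521/16 ≈ 95.063)
r(Z, C) = 98*C + 1521*Z/16 (r(Z, C) = 1521*Z/16 + 98*C = 98*C + 1521*Z/16)
r(-78 + 151, 138)/(-87718) = (98*138 + 1521*(-78 + 151)/16)/(-87718) = (13524 + (1521/16)*73)*(-1/87718) = (13524 + 111033/16)*(-1/87718) = (327417/16)*(-1/87718) = -327417/1403488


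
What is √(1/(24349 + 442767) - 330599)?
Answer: I*√106709804995753/17966 ≈ 574.98*I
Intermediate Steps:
√(1/(24349 + 442767) - 330599) = √(1/467116 - 330599) = √(-154428082483/467116) = I*√106709804995753/17966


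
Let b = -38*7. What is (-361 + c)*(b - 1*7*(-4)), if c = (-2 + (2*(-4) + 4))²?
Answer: 77350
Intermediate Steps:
b = -266
c = 36 (c = (-2 + (-8 + 4))² = (-2 - 4)² = (-6)² = 36)
(-361 + c)*(b - 1*7*(-4)) = (-361 + 36)*(-266 - 1*7*(-4)) = -325*(-266 - 7*(-4)) = -325*(-266 + 28) = -325*(-238) = 77350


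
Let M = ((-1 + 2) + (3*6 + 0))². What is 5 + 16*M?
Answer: 5781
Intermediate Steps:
M = 361 (M = (1 + (18 + 0))² = (1 + 18)² = 19² = 361)
5 + 16*M = 5 + 16*361 = 5 + 5776 = 5781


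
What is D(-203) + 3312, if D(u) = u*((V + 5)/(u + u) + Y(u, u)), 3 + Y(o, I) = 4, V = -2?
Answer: 6221/2 ≈ 3110.5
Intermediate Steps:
Y(o, I) = 1 (Y(o, I) = -3 + 4 = 1)
D(u) = u*(1 + 3/(2*u)) (D(u) = u*((-2 + 5)/(u + u) + 1) = u*(3/((2*u)) + 1) = u*(3*(1/(2*u)) + 1) = u*(3/(2*u) + 1) = u*(1 + 3/(2*u)))
D(-203) + 3312 = (3/2 - 203) + 3312 = -403/2 + 3312 = 6221/2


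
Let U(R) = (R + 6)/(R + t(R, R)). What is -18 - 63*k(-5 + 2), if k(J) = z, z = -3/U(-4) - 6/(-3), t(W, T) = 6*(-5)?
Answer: -3357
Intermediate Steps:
t(W, T) = -30
U(R) = (6 + R)/(-30 + R) (U(R) = (R + 6)/(R - 30) = (6 + R)/(-30 + R))
z = 53 (z = -3*(-30 - 4)/(6 - 4) - 6/(-3) = -3/(2/(-34)) - 6*(-⅓) = -3/((-1/34*2)) + 2 = -3/(-1/17) + 2 = -3*(-17) + 2 = 51 + 2 = 53)
k(J) = 53
-18 - 63*k(-5 + 2) = -18 - 63*53 = -18 - 3339 = -3357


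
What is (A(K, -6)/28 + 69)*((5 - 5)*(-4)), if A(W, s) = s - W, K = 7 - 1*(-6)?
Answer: 0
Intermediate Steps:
K = 13 (K = 7 + 6 = 13)
(A(K, -6)/28 + 69)*((5 - 5)*(-4)) = ((-6 - 1*13)/28 + 69)*((5 - 5)*(-4)) = ((-6 - 13)*(1/28) + 69)*(0*(-4)) = (-19*1/28 + 69)*0 = (-19/28 + 69)*0 = (1913/28)*0 = 0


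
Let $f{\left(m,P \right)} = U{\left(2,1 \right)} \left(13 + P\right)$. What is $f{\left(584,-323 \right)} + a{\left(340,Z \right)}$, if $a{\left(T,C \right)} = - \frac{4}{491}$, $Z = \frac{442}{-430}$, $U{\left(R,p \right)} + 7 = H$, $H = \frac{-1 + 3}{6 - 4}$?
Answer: $\frac{913256}{491} \approx 1860.0$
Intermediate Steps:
$H = 1$ ($H = \frac{2}{2} = 2 \cdot \frac{1}{2} = 1$)
$U{\left(R,p \right)} = -6$ ($U{\left(R,p \right)} = -7 + 1 = -6$)
$Z = - \frac{221}{215}$ ($Z = 442 \left(- \frac{1}{430}\right) = - \frac{221}{215} \approx -1.0279$)
$a{\left(T,C \right)} = - \frac{4}{491}$ ($a{\left(T,C \right)} = \left(-4\right) \frac{1}{491} = - \frac{4}{491}$)
$f{\left(m,P \right)} = -78 - 6 P$ ($f{\left(m,P \right)} = - 6 \left(13 + P\right) = -78 - 6 P$)
$f{\left(584,-323 \right)} + a{\left(340,Z \right)} = \left(-78 - -1938\right) - \frac{4}{491} = \left(-78 + 1938\right) - \frac{4}{491} = 1860 - \frac{4}{491} = \frac{913256}{491}$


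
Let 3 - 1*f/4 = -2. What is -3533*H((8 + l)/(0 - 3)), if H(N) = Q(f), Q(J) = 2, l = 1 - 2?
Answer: -7066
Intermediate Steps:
l = -1
f = 20 (f = 12 - 4*(-2) = 12 + 8 = 20)
H(N) = 2
-3533*H((8 + l)/(0 - 3)) = -3533*2 = -7066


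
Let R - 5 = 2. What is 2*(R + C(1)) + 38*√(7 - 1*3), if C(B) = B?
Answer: 92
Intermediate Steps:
R = 7 (R = 5 + 2 = 7)
2*(R + C(1)) + 38*√(7 - 1*3) = 2*(7 + 1) + 38*√(7 - 1*3) = 2*8 + 38*√(7 - 3) = 16 + 38*√4 = 16 + 38*2 = 16 + 76 = 92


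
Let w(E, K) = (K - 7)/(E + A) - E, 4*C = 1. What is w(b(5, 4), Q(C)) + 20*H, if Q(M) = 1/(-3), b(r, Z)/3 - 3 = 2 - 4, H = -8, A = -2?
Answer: -511/3 ≈ -170.33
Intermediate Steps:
b(r, Z) = 3 (b(r, Z) = 9 + 3*(2 - 4) = 9 + 3*(-2) = 9 - 6 = 3)
C = ¼ (C = (¼)*1 = ¼ ≈ 0.25000)
Q(M) = -⅓
w(E, K) = -E + (-7 + K)/(-2 + E) (w(E, K) = (K - 7)/(E - 2) - E = (-7 + K)/(-2 + E) - E = -E + (-7 + K)/(-2 + E))
w(b(5, 4), Q(C)) + 20*H = (-7 - ⅓ - 1*3² + 2*3)/(-2 + 3) + 20*(-8) = (-7 - ⅓ - 1*9 + 6)/1 - 160 = 1*(-7 - ⅓ - 9 + 6) - 160 = 1*(-31/3) - 160 = -31/3 - 160 = -511/3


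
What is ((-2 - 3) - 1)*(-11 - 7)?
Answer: 108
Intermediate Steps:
((-2 - 3) - 1)*(-11 - 7) = (-5 - 1)*(-18) = -6*(-18) = 108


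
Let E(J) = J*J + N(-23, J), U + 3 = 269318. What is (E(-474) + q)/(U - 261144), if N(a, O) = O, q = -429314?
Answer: -205112/8171 ≈ -25.102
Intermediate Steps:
U = 269315 (U = -3 + 269318 = 269315)
E(J) = J + J² (E(J) = J*J + J = J² + J = J + J²)
(E(-474) + q)/(U - 261144) = (-474*(1 - 474) - 429314)/(269315 - 261144) = (-474*(-473) - 429314)/8171 = (224202 - 429314)*(1/8171) = -205112*1/8171 = -205112/8171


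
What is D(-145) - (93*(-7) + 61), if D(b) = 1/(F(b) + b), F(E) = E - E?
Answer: 85549/145 ≈ 589.99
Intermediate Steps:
F(E) = 0
D(b) = 1/b (D(b) = 1/(0 + b) = 1/b)
D(-145) - (93*(-7) + 61) = 1/(-145) - (93*(-7) + 61) = -1/145 - (-651 + 61) = -1/145 - 1*(-590) = -1/145 + 590 = 85549/145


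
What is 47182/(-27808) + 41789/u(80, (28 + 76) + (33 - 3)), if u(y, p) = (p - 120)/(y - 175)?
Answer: -27599292297/97328 ≈ -2.8357e+5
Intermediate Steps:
u(y, p) = (-120 + p)/(-175 + y)
47182/(-27808) + 41789/u(80, (28 + 76) + (33 - 3)) = 47182/(-27808) + 41789/(((-120 + ((28 + 76) + (33 - 3)))/(-175 + 80))) = 47182*(-1/27808) + 41789/(((-120 + (104 + 30))/(-95))) = -23591/13904 + 41789/((-(-120 + 134)/95)) = -23591/13904 + 41789/((-1/95*14)) = -23591/13904 + 41789/(-14/95) = -23591/13904 + 41789*(-95/14) = -23591/13904 - 3969955/14 = -27599292297/97328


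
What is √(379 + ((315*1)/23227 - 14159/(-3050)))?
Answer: √77017202985919142/14168470 ≈ 19.587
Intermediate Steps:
√(379 + ((315*1)/23227 - 14159/(-3050))) = √(379 + (315*(1/23227) - 14159*(-1/3050))) = √(379 + (315/23227 + 14159/3050)) = √(379 + 329831843/70842350) = √(27179082493/70842350) = √77017202985919142/14168470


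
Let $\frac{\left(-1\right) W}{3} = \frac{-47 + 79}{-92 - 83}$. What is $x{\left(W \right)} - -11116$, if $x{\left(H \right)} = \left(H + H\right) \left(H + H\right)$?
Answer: $\frac{340464364}{30625} \approx 11117.0$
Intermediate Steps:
$W = \frac{96}{175}$ ($W = - 3 \frac{-47 + 79}{-92 - 83} = - 3 \frac{32}{-175} = - 3 \cdot 32 \left(- \frac{1}{175}\right) = \left(-3\right) \left(- \frac{32}{175}\right) = \frac{96}{175} \approx 0.54857$)
$x{\left(H \right)} = 4 H^{2}$ ($x{\left(H \right)} = 2 H 2 H = 4 H^{2}$)
$x{\left(W \right)} - -11116 = 4 \left(\frac{96}{175}\right)^{2} - -11116 = 4 \cdot \frac{9216}{30625} + 11116 = \frac{36864}{30625} + 11116 = \frac{340464364}{30625}$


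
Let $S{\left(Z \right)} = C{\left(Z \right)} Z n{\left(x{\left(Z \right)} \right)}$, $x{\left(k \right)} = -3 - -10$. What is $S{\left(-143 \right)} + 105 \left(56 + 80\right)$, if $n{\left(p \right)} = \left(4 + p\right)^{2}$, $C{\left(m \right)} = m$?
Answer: $2488609$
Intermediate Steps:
$x{\left(k \right)} = 7$ ($x{\left(k \right)} = -3 + 10 = 7$)
$S{\left(Z \right)} = 121 Z^{2}$ ($S{\left(Z \right)} = Z Z \left(4 + 7\right)^{2} = Z^{2} \cdot 11^{2} = Z^{2} \cdot 121 = 121 Z^{2}$)
$S{\left(-143 \right)} + 105 \left(56 + 80\right) = 121 \left(-143\right)^{2} + 105 \left(56 + 80\right) = 121 \cdot 20449 + 105 \cdot 136 = 2474329 + 14280 = 2488609$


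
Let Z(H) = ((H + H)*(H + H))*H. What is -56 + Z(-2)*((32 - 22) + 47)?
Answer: -1880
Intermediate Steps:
Z(H) = 4*H³ (Z(H) = ((2*H)*(2*H))*H = (4*H²)*H = 4*H³)
-56 + Z(-2)*((32 - 22) + 47) = -56 + (4*(-2)³)*((32 - 22) + 47) = -56 + (4*(-8))*(10 + 47) = -56 - 32*57 = -56 - 1824 = -1880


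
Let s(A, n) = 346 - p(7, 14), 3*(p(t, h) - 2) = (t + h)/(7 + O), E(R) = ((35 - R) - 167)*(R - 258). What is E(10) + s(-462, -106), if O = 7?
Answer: 71119/2 ≈ 35560.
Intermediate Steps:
E(R) = (-258 + R)*(-132 - R) (E(R) = (-132 - R)*(-258 + R) = (-258 + R)*(-132 - R))
p(t, h) = 2 + h/42 + t/42 (p(t, h) = 2 + ((t + h)/(7 + 7))/3 = 2 + ((h + t)/14)/3 = 2 + ((h + t)*(1/14))/3 = 2 + (h/14 + t/14)/3 = 2 + (h/42 + t/42) = 2 + h/42 + t/42)
s(A, n) = 687/2 (s(A, n) = 346 - (2 + (1/42)*14 + (1/42)*7) = 346 - (2 + 1/3 + 1/6) = 346 - 1*5/2 = 346 - 5/2 = 687/2)
E(10) + s(-462, -106) = (34056 - 1*10**2 + 126*10) + 687/2 = (34056 - 1*100 + 1260) + 687/2 = (34056 - 100 + 1260) + 687/2 = 35216 + 687/2 = 71119/2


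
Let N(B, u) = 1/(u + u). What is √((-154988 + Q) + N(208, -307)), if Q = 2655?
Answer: I*√57428932282/614 ≈ 390.3*I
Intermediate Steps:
N(B, u) = 1/(2*u)
√((-154988 + Q) + N(208, -307)) = √((-154988 + 2655) + (½)/(-307)) = √(-152333 + (½)*(-1/307)) = √(-152333 - 1/614) = √(-93532463/614) = I*√57428932282/614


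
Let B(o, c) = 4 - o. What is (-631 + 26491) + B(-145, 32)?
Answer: 26009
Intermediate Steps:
(-631 + 26491) + B(-145, 32) = (-631 + 26491) + (4 - 1*(-145)) = 25860 + (4 + 145) = 25860 + 149 = 26009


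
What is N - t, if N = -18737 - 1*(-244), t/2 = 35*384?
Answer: -45373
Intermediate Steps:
t = 26880 (t = 2*(35*384) = 2*13440 = 26880)
N = -18493 (N = -18737 + 244 = -18493)
N - t = -18493 - 1*26880 = -18493 - 26880 = -45373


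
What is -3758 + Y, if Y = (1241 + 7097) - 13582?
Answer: -9002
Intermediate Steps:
Y = -5244 (Y = 8338 - 13582 = -5244)
-3758 + Y = -3758 - 5244 = -9002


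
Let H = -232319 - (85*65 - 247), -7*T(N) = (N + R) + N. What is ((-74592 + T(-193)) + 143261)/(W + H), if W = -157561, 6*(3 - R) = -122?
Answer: -1443137/8298318 ≈ -0.17391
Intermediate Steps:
R = 70/3 (R = 3 - 1/6*(-122) = 3 + 61/3 = 70/3 ≈ 23.333)
T(N) = -10/3 - 2*N/7 (T(N) = -((N + 70/3) + N)/7 = -((70/3 + N) + N)/7 = -(70/3 + 2*N)/7 = -10/3 - 2*N/7)
H = -237597 (H = -232319 - (5525 - 247) = -232319 - 1*5278 = -232319 - 5278 = -237597)
((-74592 + T(-193)) + 143261)/(W + H) = ((-74592 + (-10/3 - 2/7*(-193))) + 143261)/(-157561 - 237597) = ((-74592 + (-10/3 + 386/7)) + 143261)/(-395158) = ((-74592 + 1088/21) + 143261)*(-1/395158) = (-1565344/21 + 143261)*(-1/395158) = (1443137/21)*(-1/395158) = -1443137/8298318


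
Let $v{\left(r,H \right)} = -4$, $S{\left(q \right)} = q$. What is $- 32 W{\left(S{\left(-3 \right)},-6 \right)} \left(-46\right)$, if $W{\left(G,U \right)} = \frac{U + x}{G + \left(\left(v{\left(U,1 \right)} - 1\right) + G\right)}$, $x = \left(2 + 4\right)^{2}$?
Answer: $- \frac{44160}{11} \approx -4014.5$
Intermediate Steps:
$x = 36$ ($x = 6^{2} = 36$)
$W{\left(G,U \right)} = \frac{36 + U}{-5 + 2 G}$ ($W{\left(G,U \right)} = \frac{U + 36}{G + \left(\left(-4 - 1\right) + G\right)} = \frac{36 + U}{G + \left(-5 + G\right)} = \frac{36 + U}{-5 + 2 G}$)
$- 32 W{\left(S{\left(-3 \right)},-6 \right)} \left(-46\right) = - 32 \frac{36 - 6}{-5 + 2 \left(-3\right)} \left(-46\right) = - 32 \frac{1}{-5 - 6} \cdot 30 \left(-46\right) = - 32 \frac{1}{-11} \cdot 30 \left(-46\right) = - 32 \left(\left(- \frac{1}{11}\right) 30\right) \left(-46\right) = \left(-32\right) \left(- \frac{30}{11}\right) \left(-46\right) = \frac{960}{11} \left(-46\right) = - \frac{44160}{11}$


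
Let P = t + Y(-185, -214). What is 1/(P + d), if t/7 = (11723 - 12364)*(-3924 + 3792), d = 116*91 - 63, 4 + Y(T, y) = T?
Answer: 1/602588 ≈ 1.6595e-6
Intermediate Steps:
Y(T, y) = -4 + T
d = 10493 (d = 10556 - 63 = 10493)
t = 592284 (t = 7*((11723 - 12364)*(-3924 + 3792)) = 7*(-641*(-132)) = 7*84612 = 592284)
P = 592095 (P = 592284 + (-4 - 185) = 592284 - 189 = 592095)
1/(P + d) = 1/(592095 + 10493) = 1/602588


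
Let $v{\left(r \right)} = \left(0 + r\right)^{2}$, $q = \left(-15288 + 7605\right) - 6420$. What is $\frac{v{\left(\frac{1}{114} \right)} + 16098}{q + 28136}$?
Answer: $\frac{209209609}{182372868} \approx 1.1472$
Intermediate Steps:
$q = -14103$ ($q = -7683 - 6420 = -14103$)
$v{\left(r \right)} = r^{2}$
$\frac{v{\left(\frac{1}{114} \right)} + 16098}{q + 28136} = \frac{\left(\frac{1}{114}\right)^{2} + 16098}{-14103 + 28136} = \frac{\left(\frac{1}{114}\right)^{2} + 16098}{14033} = \left(\frac{1}{12996} + 16098\right) \frac{1}{14033} = \frac{209209609}{12996} \cdot \frac{1}{14033} = \frac{209209609}{182372868}$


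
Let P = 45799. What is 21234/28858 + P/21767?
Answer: 891934010/314076043 ≈ 2.8399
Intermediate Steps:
21234/28858 + P/21767 = 21234/28858 + 45799/21767 = 21234*(1/28858) + 45799*(1/21767) = 10617/14429 + 45799/21767 = 891934010/314076043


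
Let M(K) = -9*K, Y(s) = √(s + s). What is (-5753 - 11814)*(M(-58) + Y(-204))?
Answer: -9169974 - 35134*I*√102 ≈ -9.17e+6 - 3.5484e+5*I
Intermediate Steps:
Y(s) = √2*√s (Y(s) = √(2*s) = √2*√s)
(-5753 - 11814)*(M(-58) + Y(-204)) = (-5753 - 11814)*(-9*(-58) + √2*√(-204)) = -17567*(522 + √2*(2*I*√51)) = -17567*(522 + 2*I*√102) = -9169974 - 35134*I*√102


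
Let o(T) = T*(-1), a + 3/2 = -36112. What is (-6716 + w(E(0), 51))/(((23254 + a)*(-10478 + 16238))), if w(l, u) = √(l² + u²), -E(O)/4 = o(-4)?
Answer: 1679/18517680 - √2857/74070720 ≈ 8.9949e-5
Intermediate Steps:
a = -72227/2 (a = -3/2 - 36112 = -72227/2 ≈ -36114.)
o(T) = -T
E(O) = -16 (E(O) = -(-4)*(-4) = -4*4 = -16)
(-6716 + w(E(0), 51))/(((23254 + a)*(-10478 + 16238))) = (-6716 + √((-16)² + 51²))/(((23254 - 72227/2)*(-10478 + 16238))) = (-6716 + √(256 + 2601))/((-25719/2*5760)) = (-6716 + √2857)/(-74070720) = (-6716 + √2857)*(-1/74070720) = 1679/18517680 - √2857/74070720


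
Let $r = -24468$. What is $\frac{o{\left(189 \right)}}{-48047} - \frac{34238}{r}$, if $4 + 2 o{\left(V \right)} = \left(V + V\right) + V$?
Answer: $\frac{409536361}{293903499} \approx 1.3934$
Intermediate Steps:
$o{\left(V \right)} = -2 + \frac{3 V}{2}$ ($o{\left(V \right)} = -2 + \frac{\left(V + V\right) + V}{2} = -2 + \frac{2 V + V}{2} = -2 + \frac{3 V}{2}$)
$\frac{o{\left(189 \right)}}{-48047} - \frac{34238}{r} = \frac{-2 + \frac{3}{2} \cdot 189}{-48047} - \frac{34238}{-24468} = \left(-2 + \frac{567}{2}\right) \left(- \frac{1}{48047}\right) - - \frac{17119}{12234} = \frac{563}{2} \left(- \frac{1}{48047}\right) + \frac{17119}{12234} = - \frac{563}{96094} + \frac{17119}{12234} = \frac{409536361}{293903499}$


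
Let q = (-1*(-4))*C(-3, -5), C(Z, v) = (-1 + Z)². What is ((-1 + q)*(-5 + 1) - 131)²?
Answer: 146689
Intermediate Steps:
q = 64 (q = (-1*(-4))*(-1 - 3)² = 4*(-4)² = 4*16 = 64)
((-1 + q)*(-5 + 1) - 131)² = ((-1 + 64)*(-5 + 1) - 131)² = (63*(-4) - 131)² = (-252 - 131)² = (-383)² = 146689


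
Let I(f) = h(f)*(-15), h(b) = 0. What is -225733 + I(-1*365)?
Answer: -225733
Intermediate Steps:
I(f) = 0 (I(f) = 0*(-15) = 0)
-225733 + I(-1*365) = -225733 + 0 = -225733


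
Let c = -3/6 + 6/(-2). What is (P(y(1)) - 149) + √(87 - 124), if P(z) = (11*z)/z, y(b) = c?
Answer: -138 + I*√37 ≈ -138.0 + 6.0828*I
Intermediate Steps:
c = -7/2 (c = -3*⅙ + 6*(-½) = -½ - 3 = -7/2 ≈ -3.5000)
y(b) = -7/2
P(z) = 11
(P(y(1)) - 149) + √(87 - 124) = (11 - 149) + √(87 - 124) = -138 + √(-37) = -138 + I*√37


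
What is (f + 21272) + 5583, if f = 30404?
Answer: 57259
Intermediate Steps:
(f + 21272) + 5583 = (30404 + 21272) + 5583 = 51676 + 5583 = 57259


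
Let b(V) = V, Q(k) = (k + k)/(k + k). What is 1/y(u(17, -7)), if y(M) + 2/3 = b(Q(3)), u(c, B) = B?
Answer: 3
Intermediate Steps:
Q(k) = 1 (Q(k) = (2*k)/((2*k)) = (2*k)*(1/(2*k)) = 1)
y(M) = ⅓ (y(M) = -⅔ + 1 = ⅓)
1/y(u(17, -7)) = 1/(⅓) = 3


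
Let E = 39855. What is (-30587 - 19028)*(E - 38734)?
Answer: -55618415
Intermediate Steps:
(-30587 - 19028)*(E - 38734) = (-30587 - 19028)*(39855 - 38734) = -49615*1121 = -55618415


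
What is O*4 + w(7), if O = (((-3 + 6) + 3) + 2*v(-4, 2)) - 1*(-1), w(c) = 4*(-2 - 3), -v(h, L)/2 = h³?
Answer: 1032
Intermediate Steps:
v(h, L) = -2*h³
w(c) = -20 (w(c) = 4*(-5) = -20)
O = 263 (O = (((-3 + 6) + 3) + 2*(-2*(-4)³)) - 1*(-1) = ((3 + 3) + 2*(-2*(-64))) + 1 = (6 + 2*128) + 1 = (6 + 256) + 1 = 262 + 1 = 263)
O*4 + w(7) = 263*4 - 20 = 1052 - 20 = 1032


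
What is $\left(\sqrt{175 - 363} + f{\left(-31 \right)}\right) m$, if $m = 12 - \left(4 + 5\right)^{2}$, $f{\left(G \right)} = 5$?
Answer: $-345 - 138 i \sqrt{47} \approx -345.0 - 946.08 i$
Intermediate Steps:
$m = -69$ ($m = 12 - 9^{2} = 12 - 81 = -69$)
$\left(\sqrt{175 - 363} + f{\left(-31 \right)}\right) m = \left(\sqrt{175 - 363} + 5\right) \left(-69\right) = \left(\sqrt{-188} + 5\right) \left(-69\right) = \left(2 i \sqrt{47} + 5\right) \left(-69\right) = \left(5 + 2 i \sqrt{47}\right) \left(-69\right) = -345 - 138 i \sqrt{47}$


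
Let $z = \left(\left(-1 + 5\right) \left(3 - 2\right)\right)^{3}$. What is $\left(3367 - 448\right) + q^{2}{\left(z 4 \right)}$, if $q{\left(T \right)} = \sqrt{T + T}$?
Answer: $3431$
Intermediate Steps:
$z = 64$ ($z = \left(4 \cdot 1\right)^{3} = 4^{3} = 64$)
$q{\left(T \right)} = \sqrt{2} \sqrt{T}$ ($q{\left(T \right)} = \sqrt{2 T} = \sqrt{2} \sqrt{T}$)
$\left(3367 - 448\right) + q^{2}{\left(z 4 \right)} = \left(3367 - 448\right) + \left(\sqrt{2} \sqrt{64 \cdot 4}\right)^{2} = 2919 + \left(\sqrt{2} \sqrt{256}\right)^{2} = 2919 + \left(\sqrt{2} \cdot 16\right)^{2} = 2919 + \left(16 \sqrt{2}\right)^{2} = 2919 + 512 = 3431$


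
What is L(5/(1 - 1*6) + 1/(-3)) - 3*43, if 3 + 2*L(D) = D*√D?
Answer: -261/2 - 4*I*√3/9 ≈ -130.5 - 0.7698*I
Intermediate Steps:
L(D) = -3/2 + D^(3/2)/2 (L(D) = -3/2 + (D*√D)/2 = -3/2 + D^(3/2)/2)
L(5/(1 - 1*6) + 1/(-3)) - 3*43 = (-3/2 + (5/(1 - 1*6) + 1/(-3))^(3/2)/2) - 3*43 = (-3/2 + (5/(1 - 6) + 1*(-⅓))^(3/2)/2) - 129 = (-3/2 + (5/(-5) - ⅓)^(3/2)/2) - 129 = (-3/2 + (5*(-⅕) - ⅓)^(3/2)/2) - 129 = (-3/2 + (-1 - ⅓)^(3/2)/2) - 129 = (-3/2 + (-4/3)^(3/2)/2) - 129 = (-3/2 + (-8*I*√3/9)/2) - 129 = (-3/2 - 4*I*√3/9) - 129 = -261/2 - 4*I*√3/9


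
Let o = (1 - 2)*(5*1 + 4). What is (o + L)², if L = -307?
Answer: 99856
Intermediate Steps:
o = -9 (o = -(5 + 4) = -1*9 = -9)
(o + L)² = (-9 - 307)² = (-316)² = 99856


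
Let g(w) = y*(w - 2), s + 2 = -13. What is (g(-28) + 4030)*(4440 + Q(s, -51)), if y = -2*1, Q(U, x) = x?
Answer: 17951010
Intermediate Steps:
s = -15 (s = -2 - 13 = -15)
y = -2
g(w) = 4 - 2*w (g(w) = -2*(w - 2) = -2*(-2 + w) = 4 - 2*w)
(g(-28) + 4030)*(4440 + Q(s, -51)) = ((4 - 2*(-28)) + 4030)*(4440 - 51) = ((4 + 56) + 4030)*4389 = (60 + 4030)*4389 = 4090*4389 = 17951010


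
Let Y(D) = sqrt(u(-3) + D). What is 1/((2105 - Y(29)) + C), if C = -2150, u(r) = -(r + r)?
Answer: -9/398 + sqrt(35)/1990 ≈ -0.019640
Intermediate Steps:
u(r) = -2*r
Y(D) = sqrt(6 + D) (Y(D) = sqrt(-2*(-3) + D) = sqrt(6 + D))
1/((2105 - Y(29)) + C) = 1/((2105 - sqrt(6 + 29)) - 2150) = 1/((2105 - sqrt(35)) - 2150) = 1/(-45 - sqrt(35))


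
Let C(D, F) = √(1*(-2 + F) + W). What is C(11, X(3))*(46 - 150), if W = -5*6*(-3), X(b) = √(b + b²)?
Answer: -104*√(88 + 2*√3) ≈ -994.62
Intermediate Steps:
W = 90 (W = -30*(-3) = 90)
C(D, F) = √(88 + F) (C(D, F) = √(1*(-2 + F) + 90) = √((-2 + F) + 90) = √(88 + F))
C(11, X(3))*(46 - 150) = √(88 + √(3*(1 + 3)))*(46 - 150) = √(88 + √(3*4))*(-104) = √(88 + √12)*(-104) = √(88 + 2*√3)*(-104) = -104*√(88 + 2*√3)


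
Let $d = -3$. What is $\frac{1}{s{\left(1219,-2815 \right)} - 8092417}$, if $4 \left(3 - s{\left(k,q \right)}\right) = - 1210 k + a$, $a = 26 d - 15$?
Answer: $- \frac{4}{30894573} \approx -1.2947 \cdot 10^{-7}$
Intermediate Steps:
$a = -93$ ($a = 26 \left(-3\right) - 15 = -78 - 15 = -93$)
$s{\left(k,q \right)} = \frac{105}{4} + \frac{605 k}{2}$ ($s{\left(k,q \right)} = 3 - \frac{- 1210 k - 93}{4} = 3 - \frac{-93 - 1210 k}{4} = 3 + \left(\frac{93}{4} + \frac{605 k}{2}\right) = \frac{105}{4} + \frac{605 k}{2}$)
$\frac{1}{s{\left(1219,-2815 \right)} - 8092417} = \frac{1}{\left(\frac{105}{4} + \frac{605}{2} \cdot 1219\right) - 8092417} = \frac{1}{\left(\frac{105}{4} + \frac{737495}{2}\right) - 8092417} = \frac{1}{\frac{1475095}{4} - 8092417} = \frac{1}{- \frac{30894573}{4}} = - \frac{4}{30894573}$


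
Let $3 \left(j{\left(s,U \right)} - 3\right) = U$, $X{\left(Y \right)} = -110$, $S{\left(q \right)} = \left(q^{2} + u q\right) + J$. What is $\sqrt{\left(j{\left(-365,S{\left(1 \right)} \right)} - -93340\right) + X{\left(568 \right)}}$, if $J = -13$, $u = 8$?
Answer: $\frac{13 \sqrt{4965}}{3} \approx 305.34$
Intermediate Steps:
$S{\left(q \right)} = -13 + q^{2} + 8 q$ ($S{\left(q \right)} = \left(q^{2} + 8 q\right) - 13 = -13 + q^{2} + 8 q$)
$j{\left(s,U \right)} = 3 + \frac{U}{3}$
$\sqrt{\left(j{\left(-365,S{\left(1 \right)} \right)} - -93340\right) + X{\left(568 \right)}} = \sqrt{\left(\left(3 + \frac{-13 + 1^{2} + 8 \cdot 1}{3}\right) - -93340\right) - 110} = \sqrt{\left(\left(3 + \frac{-13 + 1 + 8}{3}\right) + 93340\right) - 110} = \sqrt{\left(\left(3 + \frac{1}{3} \left(-4\right)\right) + 93340\right) - 110} = \sqrt{\left(\left(3 - \frac{4}{3}\right) + 93340\right) - 110} = \sqrt{\left(\frac{5}{3} + 93340\right) - 110} = \sqrt{\frac{280025}{3} - 110} = \sqrt{\frac{279695}{3}} = \frac{13 \sqrt{4965}}{3}$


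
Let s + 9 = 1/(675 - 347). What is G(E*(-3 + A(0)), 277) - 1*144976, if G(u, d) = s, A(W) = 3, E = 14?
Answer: -47555079/328 ≈ -1.4499e+5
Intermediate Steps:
s = -2951/328 (s = -9 + 1/(675 - 347) = -9 + 1/328 = -2951/328 ≈ -8.9969)
G(u, d) = -2951/328
G(E*(-3 + A(0)), 277) - 1*144976 = -2951/328 - 1*144976 = -2951/328 - 144976 = -47555079/328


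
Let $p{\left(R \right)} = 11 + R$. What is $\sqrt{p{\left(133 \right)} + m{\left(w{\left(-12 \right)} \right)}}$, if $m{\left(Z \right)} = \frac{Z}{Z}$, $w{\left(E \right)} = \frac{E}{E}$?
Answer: $\sqrt{145} \approx 12.042$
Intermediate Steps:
$w{\left(E \right)} = 1$
$m{\left(Z \right)} = 1$
$\sqrt{p{\left(133 \right)} + m{\left(w{\left(-12 \right)} \right)}} = \sqrt{\left(11 + 133\right) + 1} = \sqrt{144 + 1} = \sqrt{145}$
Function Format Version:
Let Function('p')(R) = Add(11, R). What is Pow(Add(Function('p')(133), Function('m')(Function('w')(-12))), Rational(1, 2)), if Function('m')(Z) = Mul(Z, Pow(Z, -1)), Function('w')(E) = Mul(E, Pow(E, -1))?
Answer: Pow(145, Rational(1, 2)) ≈ 12.042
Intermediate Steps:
Function('w')(E) = 1
Function('m')(Z) = 1
Pow(Add(Function('p')(133), Function('m')(Function('w')(-12))), Rational(1, 2)) = Pow(Add(Add(11, 133), 1), Rational(1, 2)) = Pow(Add(144, 1), Rational(1, 2)) = Pow(145, Rational(1, 2))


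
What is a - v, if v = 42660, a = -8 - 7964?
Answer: -50632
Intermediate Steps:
a = -7972
a - v = -7972 - 1*42660 = -7972 - 42660 = -50632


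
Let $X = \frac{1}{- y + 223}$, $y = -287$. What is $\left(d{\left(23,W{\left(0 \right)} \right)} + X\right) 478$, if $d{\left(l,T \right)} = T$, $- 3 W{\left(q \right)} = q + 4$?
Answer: $- \frac{162281}{255} \approx -636.4$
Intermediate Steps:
$W{\left(q \right)} = - \frac{4}{3} - \frac{q}{3}$ ($W{\left(q \right)} = - \frac{q + 4}{3} = - \frac{4 + q}{3} = - \frac{4}{3} - \frac{q}{3}$)
$X = \frac{1}{510}$ ($X = \frac{1}{\left(-1\right) \left(-287\right) + 223} = \frac{1}{287 + 223} = \frac{1}{510} \approx 0.0019608$)
$\left(d{\left(23,W{\left(0 \right)} \right)} + X\right) 478 = \left(\left(- \frac{4}{3} - 0\right) + \frac{1}{510}\right) 478 = \left(\left(- \frac{4}{3} + 0\right) + \frac{1}{510}\right) 478 = \left(- \frac{4}{3} + \frac{1}{510}\right) 478 = \left(- \frac{679}{510}\right) 478 = - \frac{162281}{255}$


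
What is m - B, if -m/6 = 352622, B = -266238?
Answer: -1849494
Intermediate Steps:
m = -2115732 (m = -6*352622 = -2115732)
m - B = -2115732 - 1*(-266238) = -2115732 + 266238 = -1849494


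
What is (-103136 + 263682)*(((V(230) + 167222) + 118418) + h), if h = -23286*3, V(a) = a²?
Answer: 43135820372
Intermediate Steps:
h = -69858
(-103136 + 263682)*(((V(230) + 167222) + 118418) + h) = (-103136 + 263682)*(((230² + 167222) + 118418) - 69858) = 160546*(((52900 + 167222) + 118418) - 69858) = 160546*((220122 + 118418) - 69858) = 160546*(338540 - 69858) = 160546*268682 = 43135820372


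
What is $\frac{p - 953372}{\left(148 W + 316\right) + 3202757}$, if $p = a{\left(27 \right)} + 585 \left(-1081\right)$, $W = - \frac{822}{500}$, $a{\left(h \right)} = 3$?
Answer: $- \frac{198219250}{400353711} \approx -0.49511$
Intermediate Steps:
$W = - \frac{411}{250}$ ($W = \left(-822\right) \frac{1}{500} = - \frac{411}{250} \approx -1.644$)
$p = -632382$ ($p = 3 + 585 \left(-1081\right) = 3 - 632385 = -632382$)
$\frac{p - 953372}{\left(148 W + 316\right) + 3202757} = \frac{-632382 - 953372}{\left(148 \left(- \frac{411}{250}\right) + 316\right) + 3202757} = - \frac{1585754}{\left(- \frac{30414}{125} + 316\right) + 3202757} = - \frac{1585754}{\frac{9086}{125} + 3202757} = - \frac{1585754}{\frac{400353711}{125}} = \left(-1585754\right) \frac{125}{400353711} = - \frac{198219250}{400353711}$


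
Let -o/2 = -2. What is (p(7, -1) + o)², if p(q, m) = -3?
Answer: 1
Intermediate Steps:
o = 4 (o = -2*(-2) = 4)
(p(7, -1) + o)² = (-3 + 4)² = 1² = 1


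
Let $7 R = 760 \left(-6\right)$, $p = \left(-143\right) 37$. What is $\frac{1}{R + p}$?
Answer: $- \frac{7}{41597} \approx -0.00016828$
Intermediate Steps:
$p = -5291$
$R = - \frac{4560}{7}$ ($R = \frac{760 \left(-6\right)}{7} = \frac{1}{7} \left(-4560\right) = - \frac{4560}{7} \approx -651.43$)
$\frac{1}{R + p} = \frac{1}{- \frac{4560}{7} - 5291} = \frac{1}{- \frac{41597}{7}} = - \frac{7}{41597}$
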